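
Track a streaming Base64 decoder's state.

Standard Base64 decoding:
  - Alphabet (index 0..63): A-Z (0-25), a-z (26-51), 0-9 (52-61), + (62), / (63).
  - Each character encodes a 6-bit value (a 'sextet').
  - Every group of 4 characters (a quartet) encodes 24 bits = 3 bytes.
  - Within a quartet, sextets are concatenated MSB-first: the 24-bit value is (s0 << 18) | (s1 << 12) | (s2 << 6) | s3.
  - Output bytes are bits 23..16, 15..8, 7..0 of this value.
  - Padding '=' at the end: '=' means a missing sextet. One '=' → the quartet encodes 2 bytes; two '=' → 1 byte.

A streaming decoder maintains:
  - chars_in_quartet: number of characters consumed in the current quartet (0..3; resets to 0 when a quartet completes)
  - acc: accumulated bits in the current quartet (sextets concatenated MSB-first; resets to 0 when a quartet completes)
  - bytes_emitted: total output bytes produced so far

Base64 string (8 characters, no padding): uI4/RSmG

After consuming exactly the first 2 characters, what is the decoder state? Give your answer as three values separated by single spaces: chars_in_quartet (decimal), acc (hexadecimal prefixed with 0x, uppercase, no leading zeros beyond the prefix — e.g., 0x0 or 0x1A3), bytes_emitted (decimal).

Answer: 2 0xB88 0

Derivation:
After char 0 ('u'=46): chars_in_quartet=1 acc=0x2E bytes_emitted=0
After char 1 ('I'=8): chars_in_quartet=2 acc=0xB88 bytes_emitted=0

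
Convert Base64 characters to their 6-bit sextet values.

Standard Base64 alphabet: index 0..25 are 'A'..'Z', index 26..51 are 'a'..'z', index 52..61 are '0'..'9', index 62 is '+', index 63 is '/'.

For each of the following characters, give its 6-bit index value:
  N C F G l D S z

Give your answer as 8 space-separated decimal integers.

Answer: 13 2 5 6 37 3 18 51

Derivation:
'N': A..Z range, ord('N') − ord('A') = 13
'C': A..Z range, ord('C') − ord('A') = 2
'F': A..Z range, ord('F') − ord('A') = 5
'G': A..Z range, ord('G') − ord('A') = 6
'l': a..z range, 26 + ord('l') − ord('a') = 37
'D': A..Z range, ord('D') − ord('A') = 3
'S': A..Z range, ord('S') − ord('A') = 18
'z': a..z range, 26 + ord('z') − ord('a') = 51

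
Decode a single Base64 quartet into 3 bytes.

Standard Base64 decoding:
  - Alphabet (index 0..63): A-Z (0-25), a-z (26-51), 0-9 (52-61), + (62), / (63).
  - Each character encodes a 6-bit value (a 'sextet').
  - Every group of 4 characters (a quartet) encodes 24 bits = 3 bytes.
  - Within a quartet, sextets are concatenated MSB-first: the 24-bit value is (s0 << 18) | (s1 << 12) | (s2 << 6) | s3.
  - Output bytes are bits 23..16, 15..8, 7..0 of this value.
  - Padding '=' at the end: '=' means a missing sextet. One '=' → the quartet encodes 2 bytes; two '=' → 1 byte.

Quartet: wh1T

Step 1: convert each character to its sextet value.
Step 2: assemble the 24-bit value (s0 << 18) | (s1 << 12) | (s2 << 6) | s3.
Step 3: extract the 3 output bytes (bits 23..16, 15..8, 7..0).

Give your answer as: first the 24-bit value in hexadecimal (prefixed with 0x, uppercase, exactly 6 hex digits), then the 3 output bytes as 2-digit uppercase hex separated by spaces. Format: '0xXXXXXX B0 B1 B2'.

Answer: 0xC21D53 C2 1D 53

Derivation:
Sextets: w=48, h=33, 1=53, T=19
24-bit: (48<<18) | (33<<12) | (53<<6) | 19
      = 0xC00000 | 0x021000 | 0x000D40 | 0x000013
      = 0xC21D53
Bytes: (v>>16)&0xFF=C2, (v>>8)&0xFF=1D, v&0xFF=53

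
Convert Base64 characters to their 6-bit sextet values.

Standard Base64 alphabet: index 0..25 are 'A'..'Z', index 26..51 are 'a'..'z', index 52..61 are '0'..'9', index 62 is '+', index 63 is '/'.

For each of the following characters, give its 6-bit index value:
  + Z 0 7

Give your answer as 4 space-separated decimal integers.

Answer: 62 25 52 59

Derivation:
'+': index 62
'Z': A..Z range, ord('Z') − ord('A') = 25
'0': 0..9 range, 52 + ord('0') − ord('0') = 52
'7': 0..9 range, 52 + ord('7') − ord('0') = 59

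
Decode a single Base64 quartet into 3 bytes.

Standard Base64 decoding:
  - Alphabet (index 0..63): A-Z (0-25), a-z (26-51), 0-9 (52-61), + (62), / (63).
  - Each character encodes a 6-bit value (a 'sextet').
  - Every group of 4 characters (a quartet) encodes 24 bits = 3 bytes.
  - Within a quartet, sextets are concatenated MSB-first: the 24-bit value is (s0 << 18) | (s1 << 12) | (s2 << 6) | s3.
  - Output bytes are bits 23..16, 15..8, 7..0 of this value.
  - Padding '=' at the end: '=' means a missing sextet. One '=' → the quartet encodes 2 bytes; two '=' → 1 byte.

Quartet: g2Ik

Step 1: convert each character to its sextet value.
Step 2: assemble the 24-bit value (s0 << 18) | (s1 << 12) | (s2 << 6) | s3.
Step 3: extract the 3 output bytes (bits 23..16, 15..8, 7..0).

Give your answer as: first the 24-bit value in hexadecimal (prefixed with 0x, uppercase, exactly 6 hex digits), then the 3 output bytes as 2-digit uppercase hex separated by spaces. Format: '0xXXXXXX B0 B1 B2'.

Sextets: g=32, 2=54, I=8, k=36
24-bit: (32<<18) | (54<<12) | (8<<6) | 36
      = 0x800000 | 0x036000 | 0x000200 | 0x000024
      = 0x836224
Bytes: (v>>16)&0xFF=83, (v>>8)&0xFF=62, v&0xFF=24

Answer: 0x836224 83 62 24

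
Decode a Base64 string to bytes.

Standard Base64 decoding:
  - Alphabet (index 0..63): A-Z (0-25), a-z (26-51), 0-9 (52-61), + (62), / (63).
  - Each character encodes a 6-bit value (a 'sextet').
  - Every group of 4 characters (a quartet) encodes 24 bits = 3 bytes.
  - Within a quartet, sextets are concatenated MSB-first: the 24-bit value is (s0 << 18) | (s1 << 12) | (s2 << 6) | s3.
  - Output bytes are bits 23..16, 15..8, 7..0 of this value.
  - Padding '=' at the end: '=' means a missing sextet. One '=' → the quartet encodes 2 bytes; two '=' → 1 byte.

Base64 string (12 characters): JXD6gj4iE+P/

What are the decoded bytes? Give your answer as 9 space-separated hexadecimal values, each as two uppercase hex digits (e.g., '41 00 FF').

After char 0 ('J'=9): chars_in_quartet=1 acc=0x9 bytes_emitted=0
After char 1 ('X'=23): chars_in_quartet=2 acc=0x257 bytes_emitted=0
After char 2 ('D'=3): chars_in_quartet=3 acc=0x95C3 bytes_emitted=0
After char 3 ('6'=58): chars_in_quartet=4 acc=0x2570FA -> emit 25 70 FA, reset; bytes_emitted=3
After char 4 ('g'=32): chars_in_quartet=1 acc=0x20 bytes_emitted=3
After char 5 ('j'=35): chars_in_quartet=2 acc=0x823 bytes_emitted=3
After char 6 ('4'=56): chars_in_quartet=3 acc=0x208F8 bytes_emitted=3
After char 7 ('i'=34): chars_in_quartet=4 acc=0x823E22 -> emit 82 3E 22, reset; bytes_emitted=6
After char 8 ('E'=4): chars_in_quartet=1 acc=0x4 bytes_emitted=6
After char 9 ('+'=62): chars_in_quartet=2 acc=0x13E bytes_emitted=6
After char 10 ('P'=15): chars_in_quartet=3 acc=0x4F8F bytes_emitted=6
After char 11 ('/'=63): chars_in_quartet=4 acc=0x13E3FF -> emit 13 E3 FF, reset; bytes_emitted=9

Answer: 25 70 FA 82 3E 22 13 E3 FF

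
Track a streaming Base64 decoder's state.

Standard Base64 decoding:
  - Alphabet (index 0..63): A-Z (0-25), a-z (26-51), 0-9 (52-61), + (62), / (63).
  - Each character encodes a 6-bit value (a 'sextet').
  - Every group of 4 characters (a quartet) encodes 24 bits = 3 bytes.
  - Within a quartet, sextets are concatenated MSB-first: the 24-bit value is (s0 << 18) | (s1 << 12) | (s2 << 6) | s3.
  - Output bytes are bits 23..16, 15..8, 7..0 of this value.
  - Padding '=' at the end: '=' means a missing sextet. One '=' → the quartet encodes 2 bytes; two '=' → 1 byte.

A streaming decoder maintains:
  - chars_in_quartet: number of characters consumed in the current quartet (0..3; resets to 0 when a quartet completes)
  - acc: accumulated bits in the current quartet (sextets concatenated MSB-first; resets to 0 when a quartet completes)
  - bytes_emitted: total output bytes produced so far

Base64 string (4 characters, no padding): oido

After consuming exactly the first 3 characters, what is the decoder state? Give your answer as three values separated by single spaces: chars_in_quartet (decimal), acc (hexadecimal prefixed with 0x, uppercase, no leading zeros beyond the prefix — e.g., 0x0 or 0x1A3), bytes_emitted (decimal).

After char 0 ('o'=40): chars_in_quartet=1 acc=0x28 bytes_emitted=0
After char 1 ('i'=34): chars_in_quartet=2 acc=0xA22 bytes_emitted=0
After char 2 ('d'=29): chars_in_quartet=3 acc=0x2889D bytes_emitted=0

Answer: 3 0x2889D 0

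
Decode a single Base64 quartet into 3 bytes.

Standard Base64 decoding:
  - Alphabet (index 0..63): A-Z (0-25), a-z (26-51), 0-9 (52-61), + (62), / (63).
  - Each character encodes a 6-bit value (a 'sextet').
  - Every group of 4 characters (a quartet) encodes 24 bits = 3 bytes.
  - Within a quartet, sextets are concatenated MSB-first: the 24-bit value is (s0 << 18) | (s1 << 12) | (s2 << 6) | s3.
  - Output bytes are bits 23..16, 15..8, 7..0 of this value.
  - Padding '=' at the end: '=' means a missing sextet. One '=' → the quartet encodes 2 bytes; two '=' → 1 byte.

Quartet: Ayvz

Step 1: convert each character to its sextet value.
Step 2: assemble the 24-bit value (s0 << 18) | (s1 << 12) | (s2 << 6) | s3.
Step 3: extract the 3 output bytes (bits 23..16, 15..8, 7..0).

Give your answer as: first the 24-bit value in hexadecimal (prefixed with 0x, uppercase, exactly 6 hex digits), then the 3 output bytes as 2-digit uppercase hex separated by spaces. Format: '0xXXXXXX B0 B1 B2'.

Answer: 0x032BF3 03 2B F3

Derivation:
Sextets: A=0, y=50, v=47, z=51
24-bit: (0<<18) | (50<<12) | (47<<6) | 51
      = 0x000000 | 0x032000 | 0x000BC0 | 0x000033
      = 0x032BF3
Bytes: (v>>16)&0xFF=03, (v>>8)&0xFF=2B, v&0xFF=F3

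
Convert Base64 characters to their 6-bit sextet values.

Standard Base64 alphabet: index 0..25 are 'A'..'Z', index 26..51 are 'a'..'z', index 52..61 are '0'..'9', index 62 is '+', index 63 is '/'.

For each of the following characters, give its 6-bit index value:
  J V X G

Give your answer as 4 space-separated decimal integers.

Answer: 9 21 23 6

Derivation:
'J': A..Z range, ord('J') − ord('A') = 9
'V': A..Z range, ord('V') − ord('A') = 21
'X': A..Z range, ord('X') − ord('A') = 23
'G': A..Z range, ord('G') − ord('A') = 6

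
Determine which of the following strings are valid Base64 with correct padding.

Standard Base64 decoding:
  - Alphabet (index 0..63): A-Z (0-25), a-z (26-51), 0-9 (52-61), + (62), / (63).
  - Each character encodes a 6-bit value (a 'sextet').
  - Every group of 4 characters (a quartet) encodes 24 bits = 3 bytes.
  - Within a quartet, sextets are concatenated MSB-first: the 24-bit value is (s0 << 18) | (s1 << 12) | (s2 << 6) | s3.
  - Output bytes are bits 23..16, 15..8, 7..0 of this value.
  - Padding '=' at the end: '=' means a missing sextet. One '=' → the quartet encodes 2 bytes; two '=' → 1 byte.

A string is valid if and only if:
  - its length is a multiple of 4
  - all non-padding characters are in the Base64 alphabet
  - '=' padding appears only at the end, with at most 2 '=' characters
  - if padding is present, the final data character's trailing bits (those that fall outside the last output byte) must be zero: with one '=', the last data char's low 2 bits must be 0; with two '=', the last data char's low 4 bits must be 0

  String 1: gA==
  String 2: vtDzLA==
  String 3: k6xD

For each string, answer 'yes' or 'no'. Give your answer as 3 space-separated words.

String 1: 'gA==' → valid
String 2: 'vtDzLA==' → valid
String 3: 'k6xD' → valid

Answer: yes yes yes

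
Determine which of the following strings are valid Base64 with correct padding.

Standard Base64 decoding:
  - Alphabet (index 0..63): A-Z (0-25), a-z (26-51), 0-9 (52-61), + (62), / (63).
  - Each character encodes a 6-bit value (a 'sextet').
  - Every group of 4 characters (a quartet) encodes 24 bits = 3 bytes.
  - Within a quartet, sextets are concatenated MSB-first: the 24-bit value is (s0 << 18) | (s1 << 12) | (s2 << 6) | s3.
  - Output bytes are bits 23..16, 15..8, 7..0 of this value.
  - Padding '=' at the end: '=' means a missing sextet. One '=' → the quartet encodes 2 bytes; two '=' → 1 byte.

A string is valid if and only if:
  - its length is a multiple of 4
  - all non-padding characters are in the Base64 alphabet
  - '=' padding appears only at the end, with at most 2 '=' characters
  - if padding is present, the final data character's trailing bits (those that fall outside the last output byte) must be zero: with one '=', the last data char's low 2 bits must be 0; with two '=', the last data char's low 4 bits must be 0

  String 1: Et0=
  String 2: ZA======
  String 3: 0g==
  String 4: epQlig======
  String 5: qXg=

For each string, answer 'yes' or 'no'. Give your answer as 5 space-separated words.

String 1: 'Et0=' → valid
String 2: 'ZA======' → invalid (6 pad chars (max 2))
String 3: '0g==' → valid
String 4: 'epQlig======' → invalid (6 pad chars (max 2))
String 5: 'qXg=' → valid

Answer: yes no yes no yes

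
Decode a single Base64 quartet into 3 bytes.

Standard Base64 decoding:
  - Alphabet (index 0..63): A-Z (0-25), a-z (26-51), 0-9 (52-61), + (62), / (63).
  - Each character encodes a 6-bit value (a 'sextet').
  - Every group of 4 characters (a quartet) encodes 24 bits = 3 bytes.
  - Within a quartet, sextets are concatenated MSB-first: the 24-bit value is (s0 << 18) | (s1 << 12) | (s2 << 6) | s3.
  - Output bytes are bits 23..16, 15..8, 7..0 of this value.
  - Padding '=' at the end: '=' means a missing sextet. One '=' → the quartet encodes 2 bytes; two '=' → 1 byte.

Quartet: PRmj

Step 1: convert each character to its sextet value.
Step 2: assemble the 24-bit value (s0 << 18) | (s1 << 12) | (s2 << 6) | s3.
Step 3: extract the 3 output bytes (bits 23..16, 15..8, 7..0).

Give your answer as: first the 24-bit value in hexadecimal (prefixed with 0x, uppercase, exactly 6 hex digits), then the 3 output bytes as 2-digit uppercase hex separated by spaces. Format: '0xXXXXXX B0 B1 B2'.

Sextets: P=15, R=17, m=38, j=35
24-bit: (15<<18) | (17<<12) | (38<<6) | 35
      = 0x3C0000 | 0x011000 | 0x000980 | 0x000023
      = 0x3D19A3
Bytes: (v>>16)&0xFF=3D, (v>>8)&0xFF=19, v&0xFF=A3

Answer: 0x3D19A3 3D 19 A3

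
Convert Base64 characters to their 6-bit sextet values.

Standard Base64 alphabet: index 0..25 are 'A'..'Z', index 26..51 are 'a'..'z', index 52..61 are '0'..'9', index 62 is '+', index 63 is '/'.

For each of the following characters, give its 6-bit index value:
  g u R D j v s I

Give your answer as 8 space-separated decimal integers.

Answer: 32 46 17 3 35 47 44 8

Derivation:
'g': a..z range, 26 + ord('g') − ord('a') = 32
'u': a..z range, 26 + ord('u') − ord('a') = 46
'R': A..Z range, ord('R') − ord('A') = 17
'D': A..Z range, ord('D') − ord('A') = 3
'j': a..z range, 26 + ord('j') − ord('a') = 35
'v': a..z range, 26 + ord('v') − ord('a') = 47
's': a..z range, 26 + ord('s') − ord('a') = 44
'I': A..Z range, ord('I') − ord('A') = 8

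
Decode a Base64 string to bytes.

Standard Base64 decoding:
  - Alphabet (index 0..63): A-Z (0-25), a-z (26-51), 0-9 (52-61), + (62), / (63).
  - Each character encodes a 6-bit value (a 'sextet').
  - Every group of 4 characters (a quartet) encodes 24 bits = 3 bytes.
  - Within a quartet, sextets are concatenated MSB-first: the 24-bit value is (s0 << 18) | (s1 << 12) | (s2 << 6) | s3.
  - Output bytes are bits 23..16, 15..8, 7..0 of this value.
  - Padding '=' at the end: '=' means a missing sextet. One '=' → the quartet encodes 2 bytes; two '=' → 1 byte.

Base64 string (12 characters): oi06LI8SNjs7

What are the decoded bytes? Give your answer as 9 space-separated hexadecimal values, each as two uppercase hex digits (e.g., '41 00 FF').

After char 0 ('o'=40): chars_in_quartet=1 acc=0x28 bytes_emitted=0
After char 1 ('i'=34): chars_in_quartet=2 acc=0xA22 bytes_emitted=0
After char 2 ('0'=52): chars_in_quartet=3 acc=0x288B4 bytes_emitted=0
After char 3 ('6'=58): chars_in_quartet=4 acc=0xA22D3A -> emit A2 2D 3A, reset; bytes_emitted=3
After char 4 ('L'=11): chars_in_quartet=1 acc=0xB bytes_emitted=3
After char 5 ('I'=8): chars_in_quartet=2 acc=0x2C8 bytes_emitted=3
After char 6 ('8'=60): chars_in_quartet=3 acc=0xB23C bytes_emitted=3
After char 7 ('S'=18): chars_in_quartet=4 acc=0x2C8F12 -> emit 2C 8F 12, reset; bytes_emitted=6
After char 8 ('N'=13): chars_in_quartet=1 acc=0xD bytes_emitted=6
After char 9 ('j'=35): chars_in_quartet=2 acc=0x363 bytes_emitted=6
After char 10 ('s'=44): chars_in_quartet=3 acc=0xD8EC bytes_emitted=6
After char 11 ('7'=59): chars_in_quartet=4 acc=0x363B3B -> emit 36 3B 3B, reset; bytes_emitted=9

Answer: A2 2D 3A 2C 8F 12 36 3B 3B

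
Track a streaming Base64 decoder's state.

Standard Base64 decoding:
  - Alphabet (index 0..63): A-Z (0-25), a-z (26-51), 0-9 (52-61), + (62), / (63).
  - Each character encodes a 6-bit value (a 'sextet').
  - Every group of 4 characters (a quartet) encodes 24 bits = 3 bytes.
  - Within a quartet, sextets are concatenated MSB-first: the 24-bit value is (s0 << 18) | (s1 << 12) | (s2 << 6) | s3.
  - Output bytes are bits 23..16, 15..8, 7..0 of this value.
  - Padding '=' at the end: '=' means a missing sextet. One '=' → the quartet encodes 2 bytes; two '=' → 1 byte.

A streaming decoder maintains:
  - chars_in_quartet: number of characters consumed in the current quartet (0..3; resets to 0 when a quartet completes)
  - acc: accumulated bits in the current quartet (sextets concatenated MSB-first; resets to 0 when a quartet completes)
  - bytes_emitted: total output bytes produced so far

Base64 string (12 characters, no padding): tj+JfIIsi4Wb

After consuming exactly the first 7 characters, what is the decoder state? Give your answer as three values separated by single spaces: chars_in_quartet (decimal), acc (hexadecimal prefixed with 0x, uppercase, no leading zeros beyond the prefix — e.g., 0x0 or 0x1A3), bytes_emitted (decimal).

Answer: 3 0x1F208 3

Derivation:
After char 0 ('t'=45): chars_in_quartet=1 acc=0x2D bytes_emitted=0
After char 1 ('j'=35): chars_in_quartet=2 acc=0xB63 bytes_emitted=0
After char 2 ('+'=62): chars_in_quartet=3 acc=0x2D8FE bytes_emitted=0
After char 3 ('J'=9): chars_in_quartet=4 acc=0xB63F89 -> emit B6 3F 89, reset; bytes_emitted=3
After char 4 ('f'=31): chars_in_quartet=1 acc=0x1F bytes_emitted=3
After char 5 ('I'=8): chars_in_quartet=2 acc=0x7C8 bytes_emitted=3
After char 6 ('I'=8): chars_in_quartet=3 acc=0x1F208 bytes_emitted=3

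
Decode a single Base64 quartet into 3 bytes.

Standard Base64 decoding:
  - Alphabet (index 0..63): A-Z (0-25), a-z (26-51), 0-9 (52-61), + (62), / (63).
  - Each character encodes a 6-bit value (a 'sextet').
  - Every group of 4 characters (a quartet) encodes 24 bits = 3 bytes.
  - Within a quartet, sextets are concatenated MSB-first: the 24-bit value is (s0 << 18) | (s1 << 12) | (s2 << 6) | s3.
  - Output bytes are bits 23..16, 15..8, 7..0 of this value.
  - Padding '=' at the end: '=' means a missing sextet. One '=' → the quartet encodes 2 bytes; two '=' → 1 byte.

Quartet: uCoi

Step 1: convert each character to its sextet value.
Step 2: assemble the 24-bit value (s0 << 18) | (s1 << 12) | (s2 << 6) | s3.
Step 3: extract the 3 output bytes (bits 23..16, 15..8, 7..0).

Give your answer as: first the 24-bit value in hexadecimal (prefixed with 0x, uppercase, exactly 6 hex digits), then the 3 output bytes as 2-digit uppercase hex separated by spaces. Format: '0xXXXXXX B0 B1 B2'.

Answer: 0xB82A22 B8 2A 22

Derivation:
Sextets: u=46, C=2, o=40, i=34
24-bit: (46<<18) | (2<<12) | (40<<6) | 34
      = 0xB80000 | 0x002000 | 0x000A00 | 0x000022
      = 0xB82A22
Bytes: (v>>16)&0xFF=B8, (v>>8)&0xFF=2A, v&0xFF=22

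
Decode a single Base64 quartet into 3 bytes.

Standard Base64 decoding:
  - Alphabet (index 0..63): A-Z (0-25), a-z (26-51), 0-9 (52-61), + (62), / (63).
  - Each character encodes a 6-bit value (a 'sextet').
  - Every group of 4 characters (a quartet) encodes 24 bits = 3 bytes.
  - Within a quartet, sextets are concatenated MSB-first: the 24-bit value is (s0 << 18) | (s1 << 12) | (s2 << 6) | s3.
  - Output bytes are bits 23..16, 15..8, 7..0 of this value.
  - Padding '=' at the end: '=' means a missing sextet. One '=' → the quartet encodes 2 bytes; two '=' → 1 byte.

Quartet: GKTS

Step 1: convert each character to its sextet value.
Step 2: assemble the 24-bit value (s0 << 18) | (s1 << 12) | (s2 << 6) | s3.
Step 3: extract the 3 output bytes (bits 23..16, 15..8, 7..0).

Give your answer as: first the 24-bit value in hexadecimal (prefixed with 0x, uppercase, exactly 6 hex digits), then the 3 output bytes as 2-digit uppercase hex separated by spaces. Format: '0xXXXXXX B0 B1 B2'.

Sextets: G=6, K=10, T=19, S=18
24-bit: (6<<18) | (10<<12) | (19<<6) | 18
      = 0x180000 | 0x00A000 | 0x0004C0 | 0x000012
      = 0x18A4D2
Bytes: (v>>16)&0xFF=18, (v>>8)&0xFF=A4, v&0xFF=D2

Answer: 0x18A4D2 18 A4 D2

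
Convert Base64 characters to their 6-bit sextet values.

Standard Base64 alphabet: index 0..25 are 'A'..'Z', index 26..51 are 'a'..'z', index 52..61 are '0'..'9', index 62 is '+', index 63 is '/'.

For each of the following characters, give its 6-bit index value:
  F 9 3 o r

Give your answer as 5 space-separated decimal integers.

'F': A..Z range, ord('F') − ord('A') = 5
'9': 0..9 range, 52 + ord('9') − ord('0') = 61
'3': 0..9 range, 52 + ord('3') − ord('0') = 55
'o': a..z range, 26 + ord('o') − ord('a') = 40
'r': a..z range, 26 + ord('r') − ord('a') = 43

Answer: 5 61 55 40 43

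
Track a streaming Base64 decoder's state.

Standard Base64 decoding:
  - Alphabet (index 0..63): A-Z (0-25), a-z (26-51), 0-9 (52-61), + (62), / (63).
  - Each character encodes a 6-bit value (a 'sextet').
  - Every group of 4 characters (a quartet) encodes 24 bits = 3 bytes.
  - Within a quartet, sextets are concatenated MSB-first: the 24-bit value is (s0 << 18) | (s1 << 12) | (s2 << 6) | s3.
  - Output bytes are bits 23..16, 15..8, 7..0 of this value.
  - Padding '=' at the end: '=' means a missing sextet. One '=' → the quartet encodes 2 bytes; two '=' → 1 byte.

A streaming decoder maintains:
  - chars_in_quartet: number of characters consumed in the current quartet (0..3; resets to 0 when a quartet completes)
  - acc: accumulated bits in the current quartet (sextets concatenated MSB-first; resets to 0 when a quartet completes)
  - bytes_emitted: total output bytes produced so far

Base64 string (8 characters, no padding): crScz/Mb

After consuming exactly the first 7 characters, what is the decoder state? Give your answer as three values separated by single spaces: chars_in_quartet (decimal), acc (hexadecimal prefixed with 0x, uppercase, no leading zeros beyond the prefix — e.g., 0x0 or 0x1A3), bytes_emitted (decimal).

Answer: 3 0x33FCC 3

Derivation:
After char 0 ('c'=28): chars_in_quartet=1 acc=0x1C bytes_emitted=0
After char 1 ('r'=43): chars_in_quartet=2 acc=0x72B bytes_emitted=0
After char 2 ('S'=18): chars_in_quartet=3 acc=0x1CAD2 bytes_emitted=0
After char 3 ('c'=28): chars_in_quartet=4 acc=0x72B49C -> emit 72 B4 9C, reset; bytes_emitted=3
After char 4 ('z'=51): chars_in_quartet=1 acc=0x33 bytes_emitted=3
After char 5 ('/'=63): chars_in_quartet=2 acc=0xCFF bytes_emitted=3
After char 6 ('M'=12): chars_in_quartet=3 acc=0x33FCC bytes_emitted=3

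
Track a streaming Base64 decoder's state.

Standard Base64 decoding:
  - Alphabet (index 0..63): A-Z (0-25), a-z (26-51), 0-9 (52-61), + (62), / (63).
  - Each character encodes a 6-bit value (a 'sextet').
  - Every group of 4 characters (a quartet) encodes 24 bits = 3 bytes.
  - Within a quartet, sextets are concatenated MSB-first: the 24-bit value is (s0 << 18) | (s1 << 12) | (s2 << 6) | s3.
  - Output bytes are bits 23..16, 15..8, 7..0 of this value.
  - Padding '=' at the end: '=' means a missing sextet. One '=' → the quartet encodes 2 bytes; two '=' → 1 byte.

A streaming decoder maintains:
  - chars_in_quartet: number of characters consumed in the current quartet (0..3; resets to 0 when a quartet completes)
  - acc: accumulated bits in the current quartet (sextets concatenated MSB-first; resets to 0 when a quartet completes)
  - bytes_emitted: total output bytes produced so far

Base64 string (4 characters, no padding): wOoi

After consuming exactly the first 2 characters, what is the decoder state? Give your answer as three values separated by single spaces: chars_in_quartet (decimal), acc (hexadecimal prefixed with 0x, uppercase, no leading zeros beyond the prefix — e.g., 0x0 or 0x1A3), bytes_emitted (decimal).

After char 0 ('w'=48): chars_in_quartet=1 acc=0x30 bytes_emitted=0
After char 1 ('O'=14): chars_in_quartet=2 acc=0xC0E bytes_emitted=0

Answer: 2 0xC0E 0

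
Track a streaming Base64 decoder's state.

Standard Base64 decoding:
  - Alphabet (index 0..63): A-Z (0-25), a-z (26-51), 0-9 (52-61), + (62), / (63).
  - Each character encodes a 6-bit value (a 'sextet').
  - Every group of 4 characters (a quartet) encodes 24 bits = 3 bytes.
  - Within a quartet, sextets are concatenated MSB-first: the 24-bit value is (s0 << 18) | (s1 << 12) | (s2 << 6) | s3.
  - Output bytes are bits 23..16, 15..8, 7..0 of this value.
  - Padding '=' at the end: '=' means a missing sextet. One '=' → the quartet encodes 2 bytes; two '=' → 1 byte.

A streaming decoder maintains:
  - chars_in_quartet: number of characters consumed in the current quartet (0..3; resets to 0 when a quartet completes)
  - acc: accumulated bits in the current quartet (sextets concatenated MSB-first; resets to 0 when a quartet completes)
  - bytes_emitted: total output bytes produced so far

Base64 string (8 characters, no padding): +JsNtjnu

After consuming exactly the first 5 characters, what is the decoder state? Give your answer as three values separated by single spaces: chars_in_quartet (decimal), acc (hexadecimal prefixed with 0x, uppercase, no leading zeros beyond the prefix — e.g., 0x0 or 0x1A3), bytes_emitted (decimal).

Answer: 1 0x2D 3

Derivation:
After char 0 ('+'=62): chars_in_quartet=1 acc=0x3E bytes_emitted=0
After char 1 ('J'=9): chars_in_quartet=2 acc=0xF89 bytes_emitted=0
After char 2 ('s'=44): chars_in_quartet=3 acc=0x3E26C bytes_emitted=0
After char 3 ('N'=13): chars_in_quartet=4 acc=0xF89B0D -> emit F8 9B 0D, reset; bytes_emitted=3
After char 4 ('t'=45): chars_in_quartet=1 acc=0x2D bytes_emitted=3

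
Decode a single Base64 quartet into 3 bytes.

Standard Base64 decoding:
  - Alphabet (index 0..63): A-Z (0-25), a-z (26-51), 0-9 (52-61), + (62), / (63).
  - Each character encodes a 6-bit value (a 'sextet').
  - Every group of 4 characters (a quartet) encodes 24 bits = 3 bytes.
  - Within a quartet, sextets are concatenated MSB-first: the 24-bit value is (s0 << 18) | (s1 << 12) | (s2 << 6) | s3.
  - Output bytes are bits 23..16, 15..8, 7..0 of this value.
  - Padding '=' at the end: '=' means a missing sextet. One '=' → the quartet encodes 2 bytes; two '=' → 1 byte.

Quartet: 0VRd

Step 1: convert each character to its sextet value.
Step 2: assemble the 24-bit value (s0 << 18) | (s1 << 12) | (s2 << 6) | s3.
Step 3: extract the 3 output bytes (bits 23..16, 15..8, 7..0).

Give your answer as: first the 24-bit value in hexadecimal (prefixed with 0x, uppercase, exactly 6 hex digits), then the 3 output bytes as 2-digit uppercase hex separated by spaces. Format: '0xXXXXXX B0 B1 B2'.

Sextets: 0=52, V=21, R=17, d=29
24-bit: (52<<18) | (21<<12) | (17<<6) | 29
      = 0xD00000 | 0x015000 | 0x000440 | 0x00001D
      = 0xD1545D
Bytes: (v>>16)&0xFF=D1, (v>>8)&0xFF=54, v&0xFF=5D

Answer: 0xD1545D D1 54 5D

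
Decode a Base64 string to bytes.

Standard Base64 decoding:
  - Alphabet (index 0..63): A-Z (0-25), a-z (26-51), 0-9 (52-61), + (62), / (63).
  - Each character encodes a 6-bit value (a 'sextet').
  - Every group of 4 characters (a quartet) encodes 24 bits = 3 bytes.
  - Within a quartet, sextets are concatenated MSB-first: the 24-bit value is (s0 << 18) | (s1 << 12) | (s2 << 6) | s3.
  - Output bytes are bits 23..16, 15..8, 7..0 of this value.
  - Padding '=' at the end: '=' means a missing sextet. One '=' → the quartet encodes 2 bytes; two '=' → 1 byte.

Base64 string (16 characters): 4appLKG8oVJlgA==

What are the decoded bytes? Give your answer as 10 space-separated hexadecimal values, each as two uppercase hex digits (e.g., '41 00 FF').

Answer: E1 AA 69 2C A1 BC A1 52 65 80

Derivation:
After char 0 ('4'=56): chars_in_quartet=1 acc=0x38 bytes_emitted=0
After char 1 ('a'=26): chars_in_quartet=2 acc=0xE1A bytes_emitted=0
After char 2 ('p'=41): chars_in_quartet=3 acc=0x386A9 bytes_emitted=0
After char 3 ('p'=41): chars_in_quartet=4 acc=0xE1AA69 -> emit E1 AA 69, reset; bytes_emitted=3
After char 4 ('L'=11): chars_in_quartet=1 acc=0xB bytes_emitted=3
After char 5 ('K'=10): chars_in_quartet=2 acc=0x2CA bytes_emitted=3
After char 6 ('G'=6): chars_in_quartet=3 acc=0xB286 bytes_emitted=3
After char 7 ('8'=60): chars_in_quartet=4 acc=0x2CA1BC -> emit 2C A1 BC, reset; bytes_emitted=6
After char 8 ('o'=40): chars_in_quartet=1 acc=0x28 bytes_emitted=6
After char 9 ('V'=21): chars_in_quartet=2 acc=0xA15 bytes_emitted=6
After char 10 ('J'=9): chars_in_quartet=3 acc=0x28549 bytes_emitted=6
After char 11 ('l'=37): chars_in_quartet=4 acc=0xA15265 -> emit A1 52 65, reset; bytes_emitted=9
After char 12 ('g'=32): chars_in_quartet=1 acc=0x20 bytes_emitted=9
After char 13 ('A'=0): chars_in_quartet=2 acc=0x800 bytes_emitted=9
Padding '==': partial quartet acc=0x800 -> emit 80; bytes_emitted=10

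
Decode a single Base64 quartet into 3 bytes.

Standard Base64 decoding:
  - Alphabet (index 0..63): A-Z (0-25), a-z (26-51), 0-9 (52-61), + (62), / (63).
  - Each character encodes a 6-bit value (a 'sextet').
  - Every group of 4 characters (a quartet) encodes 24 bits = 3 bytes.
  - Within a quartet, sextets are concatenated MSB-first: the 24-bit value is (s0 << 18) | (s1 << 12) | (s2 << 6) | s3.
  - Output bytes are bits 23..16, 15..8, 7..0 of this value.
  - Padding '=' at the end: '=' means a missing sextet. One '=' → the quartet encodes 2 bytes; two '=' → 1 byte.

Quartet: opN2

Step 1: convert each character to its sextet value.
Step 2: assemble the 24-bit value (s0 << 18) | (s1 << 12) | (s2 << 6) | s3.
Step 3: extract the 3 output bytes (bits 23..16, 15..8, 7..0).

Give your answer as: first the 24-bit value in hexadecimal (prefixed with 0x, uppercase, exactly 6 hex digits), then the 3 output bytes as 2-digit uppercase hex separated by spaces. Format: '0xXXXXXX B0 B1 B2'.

Sextets: o=40, p=41, N=13, 2=54
24-bit: (40<<18) | (41<<12) | (13<<6) | 54
      = 0xA00000 | 0x029000 | 0x000340 | 0x000036
      = 0xA29376
Bytes: (v>>16)&0xFF=A2, (v>>8)&0xFF=93, v&0xFF=76

Answer: 0xA29376 A2 93 76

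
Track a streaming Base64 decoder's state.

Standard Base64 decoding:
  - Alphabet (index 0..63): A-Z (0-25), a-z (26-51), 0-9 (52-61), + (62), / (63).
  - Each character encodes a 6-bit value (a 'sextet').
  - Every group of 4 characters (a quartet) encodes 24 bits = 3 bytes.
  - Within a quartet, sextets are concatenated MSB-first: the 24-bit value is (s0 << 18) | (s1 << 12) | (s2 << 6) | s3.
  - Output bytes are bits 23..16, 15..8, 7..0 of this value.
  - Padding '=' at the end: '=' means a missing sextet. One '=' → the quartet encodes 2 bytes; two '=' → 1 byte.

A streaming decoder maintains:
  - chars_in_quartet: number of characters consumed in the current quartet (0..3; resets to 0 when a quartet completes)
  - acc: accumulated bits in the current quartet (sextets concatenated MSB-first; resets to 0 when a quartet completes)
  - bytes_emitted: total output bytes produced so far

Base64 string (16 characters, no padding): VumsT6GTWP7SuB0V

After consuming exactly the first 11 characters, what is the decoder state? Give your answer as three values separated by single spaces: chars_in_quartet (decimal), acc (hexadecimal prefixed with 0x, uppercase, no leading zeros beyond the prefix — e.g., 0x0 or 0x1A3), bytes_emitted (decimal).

After char 0 ('V'=21): chars_in_quartet=1 acc=0x15 bytes_emitted=0
After char 1 ('u'=46): chars_in_quartet=2 acc=0x56E bytes_emitted=0
After char 2 ('m'=38): chars_in_quartet=3 acc=0x15BA6 bytes_emitted=0
After char 3 ('s'=44): chars_in_quartet=4 acc=0x56E9AC -> emit 56 E9 AC, reset; bytes_emitted=3
After char 4 ('T'=19): chars_in_quartet=1 acc=0x13 bytes_emitted=3
After char 5 ('6'=58): chars_in_quartet=2 acc=0x4FA bytes_emitted=3
After char 6 ('G'=6): chars_in_quartet=3 acc=0x13E86 bytes_emitted=3
After char 7 ('T'=19): chars_in_quartet=4 acc=0x4FA193 -> emit 4F A1 93, reset; bytes_emitted=6
After char 8 ('W'=22): chars_in_quartet=1 acc=0x16 bytes_emitted=6
After char 9 ('P'=15): chars_in_quartet=2 acc=0x58F bytes_emitted=6
After char 10 ('7'=59): chars_in_quartet=3 acc=0x163FB bytes_emitted=6

Answer: 3 0x163FB 6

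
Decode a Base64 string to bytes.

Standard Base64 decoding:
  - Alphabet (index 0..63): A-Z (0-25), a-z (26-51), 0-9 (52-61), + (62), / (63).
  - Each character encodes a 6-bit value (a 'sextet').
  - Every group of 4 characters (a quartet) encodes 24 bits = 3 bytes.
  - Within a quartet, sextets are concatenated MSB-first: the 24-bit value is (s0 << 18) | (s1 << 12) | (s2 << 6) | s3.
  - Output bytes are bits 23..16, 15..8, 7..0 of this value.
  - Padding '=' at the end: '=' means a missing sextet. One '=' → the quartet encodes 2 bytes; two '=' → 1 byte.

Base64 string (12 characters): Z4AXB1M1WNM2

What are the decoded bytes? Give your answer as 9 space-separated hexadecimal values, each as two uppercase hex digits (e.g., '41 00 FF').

After char 0 ('Z'=25): chars_in_quartet=1 acc=0x19 bytes_emitted=0
After char 1 ('4'=56): chars_in_quartet=2 acc=0x678 bytes_emitted=0
After char 2 ('A'=0): chars_in_quartet=3 acc=0x19E00 bytes_emitted=0
After char 3 ('X'=23): chars_in_quartet=4 acc=0x678017 -> emit 67 80 17, reset; bytes_emitted=3
After char 4 ('B'=1): chars_in_quartet=1 acc=0x1 bytes_emitted=3
After char 5 ('1'=53): chars_in_quartet=2 acc=0x75 bytes_emitted=3
After char 6 ('M'=12): chars_in_quartet=3 acc=0x1D4C bytes_emitted=3
After char 7 ('1'=53): chars_in_quartet=4 acc=0x75335 -> emit 07 53 35, reset; bytes_emitted=6
After char 8 ('W'=22): chars_in_quartet=1 acc=0x16 bytes_emitted=6
After char 9 ('N'=13): chars_in_quartet=2 acc=0x58D bytes_emitted=6
After char 10 ('M'=12): chars_in_quartet=3 acc=0x1634C bytes_emitted=6
After char 11 ('2'=54): chars_in_quartet=4 acc=0x58D336 -> emit 58 D3 36, reset; bytes_emitted=9

Answer: 67 80 17 07 53 35 58 D3 36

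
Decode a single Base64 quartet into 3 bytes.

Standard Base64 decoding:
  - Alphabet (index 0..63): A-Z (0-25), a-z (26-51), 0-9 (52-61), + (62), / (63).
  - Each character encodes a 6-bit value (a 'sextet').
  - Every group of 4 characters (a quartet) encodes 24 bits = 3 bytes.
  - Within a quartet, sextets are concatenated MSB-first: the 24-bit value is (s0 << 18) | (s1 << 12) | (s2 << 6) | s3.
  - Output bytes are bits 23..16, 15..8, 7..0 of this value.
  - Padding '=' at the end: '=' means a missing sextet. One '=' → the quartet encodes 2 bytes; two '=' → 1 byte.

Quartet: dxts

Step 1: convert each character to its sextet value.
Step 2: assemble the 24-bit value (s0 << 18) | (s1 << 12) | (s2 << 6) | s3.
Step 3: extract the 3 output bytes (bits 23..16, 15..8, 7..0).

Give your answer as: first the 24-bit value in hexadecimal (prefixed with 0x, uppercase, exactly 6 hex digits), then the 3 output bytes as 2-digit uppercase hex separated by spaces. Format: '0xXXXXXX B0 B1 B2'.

Sextets: d=29, x=49, t=45, s=44
24-bit: (29<<18) | (49<<12) | (45<<6) | 44
      = 0x740000 | 0x031000 | 0x000B40 | 0x00002C
      = 0x771B6C
Bytes: (v>>16)&0xFF=77, (v>>8)&0xFF=1B, v&0xFF=6C

Answer: 0x771B6C 77 1B 6C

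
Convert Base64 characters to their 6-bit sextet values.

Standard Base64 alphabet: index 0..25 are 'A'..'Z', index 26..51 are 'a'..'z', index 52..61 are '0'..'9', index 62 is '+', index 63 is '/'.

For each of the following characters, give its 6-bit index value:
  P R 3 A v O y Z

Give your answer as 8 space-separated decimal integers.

Answer: 15 17 55 0 47 14 50 25

Derivation:
'P': A..Z range, ord('P') − ord('A') = 15
'R': A..Z range, ord('R') − ord('A') = 17
'3': 0..9 range, 52 + ord('3') − ord('0') = 55
'A': A..Z range, ord('A') − ord('A') = 0
'v': a..z range, 26 + ord('v') − ord('a') = 47
'O': A..Z range, ord('O') − ord('A') = 14
'y': a..z range, 26 + ord('y') − ord('a') = 50
'Z': A..Z range, ord('Z') − ord('A') = 25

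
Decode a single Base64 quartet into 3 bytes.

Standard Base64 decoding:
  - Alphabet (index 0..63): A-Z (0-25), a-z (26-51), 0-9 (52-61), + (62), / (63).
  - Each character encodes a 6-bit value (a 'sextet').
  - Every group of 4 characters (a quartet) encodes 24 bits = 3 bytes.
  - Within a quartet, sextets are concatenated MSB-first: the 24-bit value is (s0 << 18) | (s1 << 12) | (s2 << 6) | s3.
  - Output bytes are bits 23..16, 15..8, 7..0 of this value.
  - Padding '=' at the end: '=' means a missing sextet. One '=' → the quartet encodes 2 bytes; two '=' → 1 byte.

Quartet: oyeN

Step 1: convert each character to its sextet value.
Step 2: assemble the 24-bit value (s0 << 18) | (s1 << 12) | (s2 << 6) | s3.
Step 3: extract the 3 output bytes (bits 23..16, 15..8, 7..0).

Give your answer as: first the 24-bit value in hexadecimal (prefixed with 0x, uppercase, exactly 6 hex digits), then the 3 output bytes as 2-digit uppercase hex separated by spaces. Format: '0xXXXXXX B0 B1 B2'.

Answer: 0xA3278D A3 27 8D

Derivation:
Sextets: o=40, y=50, e=30, N=13
24-bit: (40<<18) | (50<<12) | (30<<6) | 13
      = 0xA00000 | 0x032000 | 0x000780 | 0x00000D
      = 0xA3278D
Bytes: (v>>16)&0xFF=A3, (v>>8)&0xFF=27, v&0xFF=8D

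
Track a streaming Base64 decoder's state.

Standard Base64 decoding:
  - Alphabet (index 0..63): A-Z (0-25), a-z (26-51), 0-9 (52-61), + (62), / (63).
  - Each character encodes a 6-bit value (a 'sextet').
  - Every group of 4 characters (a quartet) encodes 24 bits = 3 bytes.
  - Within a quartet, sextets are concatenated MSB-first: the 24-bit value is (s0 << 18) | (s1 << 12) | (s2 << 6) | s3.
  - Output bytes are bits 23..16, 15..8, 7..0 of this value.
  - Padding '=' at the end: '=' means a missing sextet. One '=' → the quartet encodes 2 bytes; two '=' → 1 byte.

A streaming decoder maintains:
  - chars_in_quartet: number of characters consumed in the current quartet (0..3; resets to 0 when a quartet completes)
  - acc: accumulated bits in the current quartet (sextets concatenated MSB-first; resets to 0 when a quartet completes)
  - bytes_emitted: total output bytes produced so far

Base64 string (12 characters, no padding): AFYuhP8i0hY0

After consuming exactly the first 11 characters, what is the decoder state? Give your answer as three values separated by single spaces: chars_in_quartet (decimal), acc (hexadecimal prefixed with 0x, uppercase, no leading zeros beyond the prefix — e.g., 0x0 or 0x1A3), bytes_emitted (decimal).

Answer: 3 0x34858 6

Derivation:
After char 0 ('A'=0): chars_in_quartet=1 acc=0x0 bytes_emitted=0
After char 1 ('F'=5): chars_in_quartet=2 acc=0x5 bytes_emitted=0
After char 2 ('Y'=24): chars_in_quartet=3 acc=0x158 bytes_emitted=0
After char 3 ('u'=46): chars_in_quartet=4 acc=0x562E -> emit 00 56 2E, reset; bytes_emitted=3
After char 4 ('h'=33): chars_in_quartet=1 acc=0x21 bytes_emitted=3
After char 5 ('P'=15): chars_in_quartet=2 acc=0x84F bytes_emitted=3
After char 6 ('8'=60): chars_in_quartet=3 acc=0x213FC bytes_emitted=3
After char 7 ('i'=34): chars_in_quartet=4 acc=0x84FF22 -> emit 84 FF 22, reset; bytes_emitted=6
After char 8 ('0'=52): chars_in_quartet=1 acc=0x34 bytes_emitted=6
After char 9 ('h'=33): chars_in_quartet=2 acc=0xD21 bytes_emitted=6
After char 10 ('Y'=24): chars_in_quartet=3 acc=0x34858 bytes_emitted=6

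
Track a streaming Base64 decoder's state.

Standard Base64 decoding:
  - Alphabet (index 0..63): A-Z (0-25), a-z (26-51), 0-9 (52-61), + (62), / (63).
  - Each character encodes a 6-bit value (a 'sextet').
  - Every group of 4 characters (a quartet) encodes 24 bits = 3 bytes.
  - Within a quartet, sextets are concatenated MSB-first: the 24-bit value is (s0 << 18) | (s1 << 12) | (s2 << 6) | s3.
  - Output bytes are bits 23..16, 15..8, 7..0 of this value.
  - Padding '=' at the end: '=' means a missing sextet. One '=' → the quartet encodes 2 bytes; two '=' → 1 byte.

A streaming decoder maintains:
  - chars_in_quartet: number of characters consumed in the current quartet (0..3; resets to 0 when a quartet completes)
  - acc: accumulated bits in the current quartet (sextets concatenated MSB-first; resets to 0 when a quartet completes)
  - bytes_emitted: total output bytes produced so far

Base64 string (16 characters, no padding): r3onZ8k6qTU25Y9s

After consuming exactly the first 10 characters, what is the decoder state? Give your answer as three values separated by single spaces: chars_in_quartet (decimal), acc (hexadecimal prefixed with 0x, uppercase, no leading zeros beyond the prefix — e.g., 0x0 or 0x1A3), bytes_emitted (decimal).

After char 0 ('r'=43): chars_in_quartet=1 acc=0x2B bytes_emitted=0
After char 1 ('3'=55): chars_in_quartet=2 acc=0xAF7 bytes_emitted=0
After char 2 ('o'=40): chars_in_quartet=3 acc=0x2BDE8 bytes_emitted=0
After char 3 ('n'=39): chars_in_quartet=4 acc=0xAF7A27 -> emit AF 7A 27, reset; bytes_emitted=3
After char 4 ('Z'=25): chars_in_quartet=1 acc=0x19 bytes_emitted=3
After char 5 ('8'=60): chars_in_quartet=2 acc=0x67C bytes_emitted=3
After char 6 ('k'=36): chars_in_quartet=3 acc=0x19F24 bytes_emitted=3
After char 7 ('6'=58): chars_in_quartet=4 acc=0x67C93A -> emit 67 C9 3A, reset; bytes_emitted=6
After char 8 ('q'=42): chars_in_quartet=1 acc=0x2A bytes_emitted=6
After char 9 ('T'=19): chars_in_quartet=2 acc=0xA93 bytes_emitted=6

Answer: 2 0xA93 6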